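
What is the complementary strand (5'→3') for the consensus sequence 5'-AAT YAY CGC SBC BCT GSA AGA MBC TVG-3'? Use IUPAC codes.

5'-CBAGVKTCTTSCAGVGVSGCGRTRATT-3'

Standard pairs A↔T, G↔C; ambiguity codes pair Y↔R, M↔K, S↔S, B↔V. Complement (TTARTRGCGSVGVGACSTTCTKVGABC), then reverse for 5'→3'.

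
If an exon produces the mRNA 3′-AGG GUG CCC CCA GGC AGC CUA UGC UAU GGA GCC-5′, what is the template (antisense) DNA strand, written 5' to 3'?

Written 5'→3' the mRNA is CCGAGGUAUCGUAUCCGACGGACCCCCGUGGGA, so the coding DNA strand is CCGAGGTATCGTATCCGACGGACCCCCGTGGGA. The template is its reverse complement.

5'-TCCCACGGGGGTCCGTCGGATACGATACCTCGG-3'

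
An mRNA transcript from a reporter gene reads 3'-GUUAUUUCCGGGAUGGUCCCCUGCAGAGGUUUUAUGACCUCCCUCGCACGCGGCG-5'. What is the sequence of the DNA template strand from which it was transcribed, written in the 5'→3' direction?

5'-CAATAAAGGCCCTACCAGGGGACGTCTCCAAAATACTGGAGGGAGCGTGCGCCGC-3'

Written 5'→3' the mRNA is GCGGCGCACGCUCCCUCCAGUAUUUUGGAGACGUCCCCUGGUAGGGCCUUUAUUG, so the coding DNA strand is GCGGCGCACGCTCCCTCCAGTATTTTGGAGACGTCCCCTGGTAGGGCCTTTATTG. The template is its reverse complement.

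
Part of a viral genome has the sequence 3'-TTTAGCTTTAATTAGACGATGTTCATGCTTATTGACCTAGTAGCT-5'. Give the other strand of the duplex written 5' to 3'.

The strand is given 3'→5', so its complement runs 5'→3' in the same left-to-right order: pair each base A↔T, G↔C.

5'-AAATCGAAATTAATCTGCTACAAGTACGAATAACTGGATCATCGA-3'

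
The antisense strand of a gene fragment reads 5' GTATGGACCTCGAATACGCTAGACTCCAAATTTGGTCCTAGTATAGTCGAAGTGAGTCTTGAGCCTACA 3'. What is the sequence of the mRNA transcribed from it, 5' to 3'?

5'-UGUAGGCUCAAGACUCACUUCGACUAUACUAGGACCAAAUUUGGAGUCUAGCGUAUUCGAGGUCCAUAC-3'

RNA polymerase reads the template 3'→5' and synthesizes mRNA 5'→3' by base-pairing (A→U, T→A, G↔C). The complement of the template is CATACCTGGAGCTTATGCGATCTGAGGTTTAAACCAGGATCATATCAGCTTCACTCAGAACTCGGATGT; antiparallel, so 5'→3' the coding strand is TGTAGGCTCAAGACTCACTTCGACTATACTAGGACCAAATTTGGAGTCTAGCGTATTCGAGGTCCATAC. Replace T with U for the mRNA.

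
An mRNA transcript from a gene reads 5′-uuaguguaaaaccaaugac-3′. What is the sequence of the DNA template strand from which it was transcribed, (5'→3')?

5'-GTCATTGGTTTTACACTAA-3'

Replace U with T to get the coding DNA strand: TTAGTGTAAAACCAATGAC. The template strand is its reverse complement (complement AATCACATTTTGGTTACTG, then reverse).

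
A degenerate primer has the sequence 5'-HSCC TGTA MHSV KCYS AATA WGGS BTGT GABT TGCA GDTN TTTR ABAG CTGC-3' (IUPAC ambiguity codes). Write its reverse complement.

Standard pairs A↔T, G↔C; ambiguity codes pair R↔Y, M↔K, W↔W, S↔S, B↔V, D↔H, N↔N. Complement (DSGGACATKDSBMGRSTTATWCCSVACACTVAACGTCHANAAAYTVTCGACG), then reverse for 5'→3'.

5'-GCAGCTVTYAAANAHCTGCAAVTCACAVSCCWTATTSRGMBSDKTACAGGSD-3'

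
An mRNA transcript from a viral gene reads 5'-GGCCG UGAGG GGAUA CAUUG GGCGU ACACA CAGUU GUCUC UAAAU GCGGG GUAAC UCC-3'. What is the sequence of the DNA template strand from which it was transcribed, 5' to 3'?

Replace U with T to get the coding DNA strand: GGCCGTGAGGGGATACATTGGGCGTACACACAGTTGTCTCTAAATGCGGGGTAACTCC. The template strand is its reverse complement (complement CCGGCACTCCCCTATGTAACCCGCATGTGTGTCAACAGAGATTTACGCCCCATTGAGG, then reverse).

5'-GGAGTTACCCCGCATTTAGAGACAACTGTGTGTACGCCCAATGTATCCCCTCACGGCC-3'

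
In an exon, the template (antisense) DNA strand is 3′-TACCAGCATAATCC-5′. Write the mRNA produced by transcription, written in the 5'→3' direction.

Reading the template 3'→5' as shown, RNA polymerase pairs each base (A→U, T→A, G↔C) to build mRNA 5'→3' directly.

5'-AUGGUCGUAUUAGG-3'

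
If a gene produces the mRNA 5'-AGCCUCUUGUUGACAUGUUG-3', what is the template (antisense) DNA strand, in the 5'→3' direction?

5'-CAACATGTCAACAAGAGGCT-3'

Replace U with T to get the coding DNA strand: AGCCTCTTGTTGACATGTTG. The template strand is its reverse complement (complement TCGGAGAACAACTGTACAAC, then reverse).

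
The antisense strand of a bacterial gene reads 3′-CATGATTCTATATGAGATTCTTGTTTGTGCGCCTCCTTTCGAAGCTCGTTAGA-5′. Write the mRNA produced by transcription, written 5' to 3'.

Reading the template 3'→5' as shown, RNA polymerase pairs each base (A→U, T→A, G↔C) to build mRNA 5'→3' directly.

5′-GUACUAAGAUAUACUCUAAGAACAAACACGCGGAGGAAAGCUUCGAGCAAUCU-3′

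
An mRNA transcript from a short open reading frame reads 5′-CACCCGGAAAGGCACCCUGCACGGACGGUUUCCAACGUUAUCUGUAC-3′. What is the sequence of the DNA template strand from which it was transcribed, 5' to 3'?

5'-GTACAGATAACGTTGGAAACCGTCCGTGCAGGGTGCCTTTCCGGGTG-3'

Replace U with T to get the coding DNA strand: CACCCGGAAAGGCACCCTGCACGGACGGTTTCCAACGTTATCTGTAC. The template strand is its reverse complement (complement GTGGGCCTTTCCGTGGGACGTGCCTGCCAAAGGTTGCAATAGACATG, then reverse).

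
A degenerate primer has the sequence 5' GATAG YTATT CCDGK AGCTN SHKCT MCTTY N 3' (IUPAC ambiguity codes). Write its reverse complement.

Standard pairs A↔T, G↔C; ambiguity codes pair Y↔R, M↔K, S↔S, D↔H, N↔N. Complement (CTATCRATAAGGHCMTCGANSDMGAKGAARN), then reverse for 5'→3'.

5'-NRAAGKAGMDSNAGCTMCHGGAATARCTATC-3'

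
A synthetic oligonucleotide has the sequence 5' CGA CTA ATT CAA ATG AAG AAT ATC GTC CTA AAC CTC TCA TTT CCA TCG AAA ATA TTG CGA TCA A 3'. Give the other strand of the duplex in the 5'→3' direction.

The complement of CGACTAATTCAAATGAAGAATATCGTCCTAAACCTCTCATTTCCATCGAAAATATTGCGATCAA is GCTGATTAAGTTTACTTCTTATAGCAGGATTTGGAGAGTAAAGGTAGCTTTTATAACGCTAGTT (A↔T, G↔C). DNA strands are antiparallel, so the complementary strand runs 3'→5'; reversing gives the 5'→3' form.

5'-TTGATCGCAATATTTTCGATGGAAATGAGAGGTTTAGGACGATATTCTTCATTTGAATTAGTCG-3'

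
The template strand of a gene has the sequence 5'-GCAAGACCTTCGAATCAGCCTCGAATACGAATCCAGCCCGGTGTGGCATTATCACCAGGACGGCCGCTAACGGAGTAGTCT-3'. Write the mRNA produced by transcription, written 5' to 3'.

5'-AGACUACUCCGUUAGCGGCCGUCCUGGUGAUAAUGCCACACCGGGCUGGAUUCGUAUUCGAGGCUGAUUCGAAGGUCUUGC-3'

The mRNA has the sequence of the coding strand (reverse complement of the template) with T→U. Reverse complement of GCAAGACCTTCGAATCAGCCTCGAATACGAATCCAGCCCGGTGTGGCATTATCACCAGGACGGCCGCTAACGGAGTAGTCT is AGACTACTCCGTTAGCGGCCGTCCTGGTGATAATGCCACACCGGGCTGGATTCGTATTCGAGGCTGATTCGAAGGTCTTGC; then T→U.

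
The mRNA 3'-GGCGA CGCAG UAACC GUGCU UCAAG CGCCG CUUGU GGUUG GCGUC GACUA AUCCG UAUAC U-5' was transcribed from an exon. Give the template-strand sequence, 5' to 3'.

5'-CCGCTGCGTCATTGGCACGAAGTTCGCGGCGAACACCAACCGCAGCTGATTAGGCATATGA-3'

Written 5'→3' the mRNA is UCAUAUGCCUAAUCAGCUGCGGUUGGUGUUCGCCGCGAACUUCGUGCCAAUGACGCAGCGG, so the coding DNA strand is TCATATGCCTAATCAGCTGCGGTTGGTGTTCGCCGCGAACTTCGTGCCAATGACGCAGCGG. The template is its reverse complement.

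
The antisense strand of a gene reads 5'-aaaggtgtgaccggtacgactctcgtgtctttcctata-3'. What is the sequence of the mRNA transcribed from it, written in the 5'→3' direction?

5'-UAUAGGAAAGACACGAGAGUCGUACCGGUCACACCUUU-3'

RNA polymerase reads the template 3'→5' and synthesizes mRNA 5'→3' by base-pairing (A→U, T→A, G↔C). The complement of the template is TTTCCACACTGGCCATGCTGAGAGCACAGAAAGGATAT; antiparallel, so 5'→3' the coding strand is TATAGGAAAGACACGAGAGTCGTACCGGTCACACCTTT. Replace T with U for the mRNA.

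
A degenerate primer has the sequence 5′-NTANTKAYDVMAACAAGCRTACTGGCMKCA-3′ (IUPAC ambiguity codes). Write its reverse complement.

Standard pairs A↔T, G↔C; ambiguity codes pair R↔Y, M↔K, D↔H, V↔B, N↔N. Complement (NATNAMTRHBKTTGTTCGYATGACCGKMGT), then reverse for 5'→3'.

5'-TGMKGCCAGTAYGCTTGTTKBHRTMANTAN-3'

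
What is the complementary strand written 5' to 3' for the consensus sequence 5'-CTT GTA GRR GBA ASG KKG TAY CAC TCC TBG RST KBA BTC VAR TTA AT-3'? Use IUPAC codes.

5'-ATTAAYTBGAVTVMASYCVAGGAGTGRTACMMCSTTVCYYCTACAAG-3'

Standard pairs A↔T, G↔C; ambiguity codes pair R↔Y, K↔M, S↔S, B↔V. Complement (GAACATCYYCVTTSCMMCATRGTGAGGAVCYSAMVTVAGBTYAATTA), then reverse for 5'→3'.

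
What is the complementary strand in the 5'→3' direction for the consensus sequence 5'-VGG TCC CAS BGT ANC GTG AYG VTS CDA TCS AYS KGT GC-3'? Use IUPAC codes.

5'-GCACMSRTSGATHGSABCRTCACGNTACVSTGGGACCB-3'

Standard pairs A↔T, G↔C; ambiguity codes pair Y↔R, K↔M, S↔S, B↔V, D↔H, N↔N. Complement (BCCAGGGTSVCATNGCACTRCBASGHTAGSTRSMCACG), then reverse for 5'→3'.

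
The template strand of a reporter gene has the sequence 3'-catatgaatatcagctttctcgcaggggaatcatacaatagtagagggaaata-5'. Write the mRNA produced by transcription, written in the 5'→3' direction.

5'-GUAUACUUAUAGUCGAAAGAGCGUCCCCUUAGUAUGUUAUCAUCUCCCUUUAU-3'

Reading the template 3'→5' as shown, RNA polymerase pairs each base (A→U, T→A, G↔C) to build mRNA 5'→3' directly.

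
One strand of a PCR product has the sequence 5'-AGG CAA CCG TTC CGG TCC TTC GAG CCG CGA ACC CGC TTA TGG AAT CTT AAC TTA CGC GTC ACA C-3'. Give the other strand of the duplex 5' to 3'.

5'-GTGTGACGCGTAAGTTAAGATTCCATAAGCGGGTTCGCGGCTCGAAGGACCGGAACGGTTGCCT-3'

Pairing A↔T and G↔C gives TCCGTTGGCAAGGCCAGGAAGCTCGGCGCTTGGGCGAATACCTTAGAATTGAATGCGCAGTGTG, running 3'→5'. Reverse for the 5'→3' convention.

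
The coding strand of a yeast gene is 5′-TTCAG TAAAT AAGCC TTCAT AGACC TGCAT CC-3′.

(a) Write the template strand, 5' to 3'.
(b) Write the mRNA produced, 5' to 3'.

(a) The template strand is the reverse complement of the coding strand: complement AAGTCATTTATTCGGAAGTATCTGGACGTAGG, then reverse.
(b) mRNA matches the coding strand with T→U.

(a) 5'-GGATGCAGGTCTATGAAGGCTTATTTACTGAA-3'
(b) 5'-UUCAGUAAAUAAGCCUUCAUAGACCUGCAUCC-3'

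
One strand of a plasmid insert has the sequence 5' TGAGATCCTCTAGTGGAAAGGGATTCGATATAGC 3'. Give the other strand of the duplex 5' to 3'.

5′-GCTATATCGAATCCCTTTCCACTAGAGGATCTCA-3′

The complement of TGAGATCCTCTAGTGGAAAGGGATTCGATATAGC is ACTCTAGGAGATCACCTTTCCCTAAGCTATATCG (A↔T, G↔C). DNA strands are antiparallel, so the complementary strand runs 3'→5'; reversing gives the 5'→3' form.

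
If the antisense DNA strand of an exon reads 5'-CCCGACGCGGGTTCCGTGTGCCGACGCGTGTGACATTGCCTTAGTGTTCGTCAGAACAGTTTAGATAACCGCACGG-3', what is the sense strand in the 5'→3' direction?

5'-CCGTGCGGTTATCTAAACTGTTCTGACGAACACTAAGGCAATGTCACACGCGTCGGCACACGGAACCCGCGTCGGG-3'

The coding strand is complementary and antiparallel to the template: take the complement (A↔T, G↔C) and reverse.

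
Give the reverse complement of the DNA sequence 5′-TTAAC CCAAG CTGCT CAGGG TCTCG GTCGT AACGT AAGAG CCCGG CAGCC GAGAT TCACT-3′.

5'-AGTGAATCTCGGCTGCCGGGCTCTTACGTTACGACCGAGACCCTGAGCAGCTTGGGTTAA-3'

Reading the sequence 3'→5' and pairing each base (A↔T, G↔C) gives the reverse complement directly.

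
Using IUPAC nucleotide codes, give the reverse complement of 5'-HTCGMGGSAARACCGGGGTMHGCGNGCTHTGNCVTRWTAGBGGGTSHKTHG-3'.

Standard pairs A↔T, G↔C; ambiguity codes pair R↔Y, M↔K, W↔W, S↔S, B↔V, H↔D, N↔N. Complement (DAGCKCCSTTYTGGCCCCAKDCGCNCGADACNGBAYWATCVCCCASDMADC), then reverse for 5'→3'.

5'-CDAMDSACCCVCTAWYABGNCADAGCNCGCDKACCCCGGTYTTSCCKCGAD-3'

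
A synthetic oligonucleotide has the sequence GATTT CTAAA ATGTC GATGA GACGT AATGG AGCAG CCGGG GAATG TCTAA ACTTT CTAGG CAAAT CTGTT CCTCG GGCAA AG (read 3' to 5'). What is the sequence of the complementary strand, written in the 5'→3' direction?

5'-CTAAAGATTTTACAGCTACTCTGCATTACCTCGTCGGCCCCTTACAGATTTGAAAGATCCGTTTAGACAAGGAGCCCGTTTC-3'

The strand is given 3'→5', so its complement runs 5'→3' in the same left-to-right order: pair each base A↔T, G↔C.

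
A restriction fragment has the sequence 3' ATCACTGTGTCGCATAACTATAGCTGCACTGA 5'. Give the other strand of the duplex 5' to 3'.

The strand is given 3'→5', so its complement runs 5'→3' in the same left-to-right order: pair each base A↔T, G↔C.

5'-TAGTGACACAGCGTATTGATATCGACGTGACT-3'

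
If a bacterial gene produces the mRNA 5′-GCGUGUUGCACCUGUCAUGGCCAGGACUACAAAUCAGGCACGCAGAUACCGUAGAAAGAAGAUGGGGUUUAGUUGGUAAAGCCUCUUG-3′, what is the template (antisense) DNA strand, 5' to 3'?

Replace U with T to get the coding DNA strand: GCGTGTTGCACCTGTCATGGCCAGGACTACAAATCAGGCACGCAGATACCGTAGAAAGAAGATGGGGTTTAGTTGGTAAAGCCTCTTG. The template strand is its reverse complement (complement CGCACAACGTGGACAGTACCGGTCCTGATGTTTAGTCCGTGCGTCTATGGCATCTTTCTTCTACCCCAAATCAACCATTTCGGAGAAC, then reverse).

5'-CAAGAGGCTTTACCAACTAAACCCCATCTTCTTTCTACGGTATCTGCGTGCCTGATTTGTAGTCCTGGCCATGACAGGTGCAACACGC-3'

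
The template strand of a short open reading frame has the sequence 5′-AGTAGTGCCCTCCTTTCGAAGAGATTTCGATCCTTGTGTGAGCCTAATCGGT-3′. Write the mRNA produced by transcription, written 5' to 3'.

RNA polymerase reads the template 3'→5' and synthesizes mRNA 5'→3' by base-pairing (A→U, T→A, G↔C). The complement of the template is TCATCACGGGAGGAAAGCTTCTCTAAAGCTAGGAACACACTCGGATTAGCCA; antiparallel, so 5'→3' the coding strand is ACCGATTAGGCTCACACAAGGATCGAAATCTCTTCGAAAGGAGGGCACTACT. Replace T with U for the mRNA.

5'-ACCGAUUAGGCUCACACAAGGAUCGAAAUCUCUUCGAAAGGAGGGCACUACU-3'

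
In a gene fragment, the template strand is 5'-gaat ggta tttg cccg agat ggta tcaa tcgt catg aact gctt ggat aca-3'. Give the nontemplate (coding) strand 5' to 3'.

5'-TGTATCCAAGCAGTTCATGACGATTGATACCATCTCGGGCAAATACCATTC-3'

The coding strand is complementary and antiparallel to the template: take the complement (A↔T, G↔C) and reverse.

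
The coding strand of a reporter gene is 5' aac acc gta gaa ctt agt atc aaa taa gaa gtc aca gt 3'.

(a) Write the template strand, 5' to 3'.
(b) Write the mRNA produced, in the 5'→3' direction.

(a) The template strand is the reverse complement of the coding strand: complement TTGTGGCATCTTGAATCATAGTTTATTCTTCAGTGTCA, then reverse.
(b) mRNA matches the coding strand with T→U.

(a) 5'-ACTGTGACTTCTTATTTGATACTAAGTTCTACGGTGTT-3'
(b) 5'-AACACCGUAGAACUUAGUAUCAAAUAAGAAGUCACAGU-3'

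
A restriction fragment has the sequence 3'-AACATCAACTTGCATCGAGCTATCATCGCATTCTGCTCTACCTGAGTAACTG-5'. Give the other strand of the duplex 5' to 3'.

The strand is given 3'→5', so its complement runs 5'→3' in the same left-to-right order: pair each base A↔T, G↔C.

5′-TTGTAGTTGAACGTAGCTCGATAGTAGCGTAAGACGAGATGGACTCATTGAC-3′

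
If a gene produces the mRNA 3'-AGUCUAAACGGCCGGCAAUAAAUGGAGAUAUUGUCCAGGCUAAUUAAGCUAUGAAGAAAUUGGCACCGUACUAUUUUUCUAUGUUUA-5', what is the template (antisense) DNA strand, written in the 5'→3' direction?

5'-TCAGATTTGCCGGCCGTTATTTACCTCTATAACAGGTCCGATTAATTCGATACTTCTTTAACCGTGGCATGATAAAAAGATACAAAT-3'

Written 5'→3' the mRNA is AUUUGUAUCUUUUUAUCAUGCCACGGUUAAAGAAGUAUCGAAUUAAUCGGACCUGUUAUAGAGGUAAAUAACGGCCGGCAAAUCUGA, so the coding DNA strand is ATTTGTATCTTTTTATCATGCCACGGTTAAAGAAGTATCGAATTAATCGGACCTGTTATAGAGGTAAATAACGGCCGGCAAATCTGA. The template is its reverse complement.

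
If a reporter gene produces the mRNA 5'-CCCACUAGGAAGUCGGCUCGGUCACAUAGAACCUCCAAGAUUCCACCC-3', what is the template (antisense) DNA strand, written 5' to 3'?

5′-GGGTGGAATCTTGGAGGTTCTATGTGACCGAGCCGACTTCCTAGTGGG-3′

Replace U with T to get the coding DNA strand: CCCACTAGGAAGTCGGCTCGGTCACATAGAACCTCCAAGATTCCACCC. The template strand is its reverse complement (complement GGGTGATCCTTCAGCCGAGCCAGTGTATCTTGGAGGTTCTAAGGTGGG, then reverse).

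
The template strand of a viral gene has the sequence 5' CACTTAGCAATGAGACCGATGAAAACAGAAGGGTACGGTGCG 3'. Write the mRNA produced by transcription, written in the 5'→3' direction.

5'-CGCACCGUACCCUUCUGUUUUCAUCGGUCUCAUUGCUAAGUG-3'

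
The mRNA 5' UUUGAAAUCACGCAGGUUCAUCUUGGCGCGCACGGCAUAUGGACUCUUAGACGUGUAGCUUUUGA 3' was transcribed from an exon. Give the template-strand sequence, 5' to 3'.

5'-TCAAAAGCTACACGTCTAAGAGTCCATATGCCGTGCGCGCCAAGATGAACCTGCGTGATTTCAAA-3'

Replace U with T to get the coding DNA strand: TTTGAAATCACGCAGGTTCATCTTGGCGCGCACGGCATATGGACTCTTAGACGTGTAGCTTTTGA. The template strand is its reverse complement (complement AAACTTTAGTGCGTCCAAGTAGAACCGCGCGTGCCGTATACCTGAGAATCTGCACATCGAAAACT, then reverse).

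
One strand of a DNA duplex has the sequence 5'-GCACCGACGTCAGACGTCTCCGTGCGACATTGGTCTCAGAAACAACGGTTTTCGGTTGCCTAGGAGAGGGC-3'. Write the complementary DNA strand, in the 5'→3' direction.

5′-GCCCTCTCCTAGGCAACCGAAAACCGTTGTTTCTGAGACCAATGTCGCACGGAGACGTCTGACGTCGGTGC-3′

Pairing A↔T and G↔C gives CGTGGCTGCAGTCTGCAGAGGCACGCTGTAACCAGAGTCTTTGTTGCCAAAAGCCAACGGATCCTCTCCCG, running 3'→5'. Reverse for the 5'→3' convention.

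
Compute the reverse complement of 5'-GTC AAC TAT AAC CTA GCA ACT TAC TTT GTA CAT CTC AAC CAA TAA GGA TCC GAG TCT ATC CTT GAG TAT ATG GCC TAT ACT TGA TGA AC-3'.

5′-GTTCATCAAGTATAGGCCATATACTCAAGGATAGACTCGGATCCTTATTGGTTGAGATGTACAAAGTAAGTTGCTAGGTTATAGTTGAC-3′

Complement each base (A↔T, G↔C): CAGTTGATATTGGATCGTTGAATGAAACATGTAGAGTTGGTTATTCCTAGGCTCAGATAGGAACTCATATACCGGATATGAACTACTTG. Then reverse.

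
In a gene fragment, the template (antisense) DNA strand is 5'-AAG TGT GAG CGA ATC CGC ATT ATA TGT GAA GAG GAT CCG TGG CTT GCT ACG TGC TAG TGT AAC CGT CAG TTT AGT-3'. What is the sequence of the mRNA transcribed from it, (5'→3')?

5'-ACUAAACUGACGGUUACACUAGCACGUAGCAAGCCACGGAUCCUCUUCACAUAUAAUGCGGAUUCGCUCACACUU-3'

The mRNA has the sequence of the coding strand (reverse complement of the template) with T→U. Reverse complement of AAGTGTGAGCGAATCCGCATTATATGTGAAGAGGATCCGTGGCTTGCTACGTGCTAGTGTAACCGTCAGTTTAGT is ACTAAACTGACGGTTACACTAGCACGTAGCAAGCCACGGATCCTCTTCACATATAATGCGGATTCGCTCACACTT; then T→U.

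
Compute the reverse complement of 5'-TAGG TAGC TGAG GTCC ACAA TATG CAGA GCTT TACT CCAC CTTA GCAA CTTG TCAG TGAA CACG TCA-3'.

5'-TGACGTGTTCACTGACAAGTTGCTAAGGTGGAGTAAAGCTCTGCATATTGTGGACCTCAGCTACCTA-3'

Complement each base (A↔T, G↔C): ATCCATCGACTCCAGGTGTTATACGTCTCGAAATGAGGTGGAATCGTTGAACAGTCACTTGTGCAGT. Then reverse.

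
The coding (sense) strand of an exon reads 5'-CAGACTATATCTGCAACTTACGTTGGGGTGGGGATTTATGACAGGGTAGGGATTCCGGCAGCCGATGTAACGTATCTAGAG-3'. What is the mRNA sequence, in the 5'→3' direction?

The mRNA is synthesized from the template strand, so it matches the coding strand with T replaced by U.

5′-CAGACUAUAUCUGCAACUUACGUUGGGGUGGGGAUUUAUGACAGGGUAGGGAUUCCGGCAGCCGAUGUAACGUAUCUAGAG-3′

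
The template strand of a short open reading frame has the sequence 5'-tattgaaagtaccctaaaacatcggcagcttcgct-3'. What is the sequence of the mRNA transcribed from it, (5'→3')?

RNA polymerase reads the template 3'→5' and synthesizes mRNA 5'→3' by base-pairing (A→U, T→A, G↔C). The complement of the template is ATAACTTTCATGGGATTTTGTAGCCGTCGAAGCGA; antiparallel, so 5'→3' the coding strand is AGCGAAGCTGCCGATGTTTTAGGGTACTTTCAATA. Replace T with U for the mRNA.

5'-AGCGAAGCUGCCGAUGUUUUAGGGUACUUUCAAUA-3'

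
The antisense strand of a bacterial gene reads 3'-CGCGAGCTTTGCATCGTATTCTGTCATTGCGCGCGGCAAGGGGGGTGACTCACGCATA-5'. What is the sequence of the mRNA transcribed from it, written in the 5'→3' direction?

5'-GCGCUCGAAACGUAGCAUAAGACAGUAACGCGCGCCGUUCCCCCCACUGAGUGCGUAU-3'

Reading the template 3'→5' as shown, RNA polymerase pairs each base (A→U, T→A, G↔C) to build mRNA 5'→3' directly.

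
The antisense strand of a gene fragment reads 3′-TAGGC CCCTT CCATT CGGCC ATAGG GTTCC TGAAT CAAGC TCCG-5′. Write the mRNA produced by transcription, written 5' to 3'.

Reading the template 3'→5' as shown, RNA polymerase pairs each base (A→U, T→A, G↔C) to build mRNA 5'→3' directly.

5'-AUCCGGGGAAGGUAAGCCGGUAUCCCAAGGACUUAGUUCGAGGC-3'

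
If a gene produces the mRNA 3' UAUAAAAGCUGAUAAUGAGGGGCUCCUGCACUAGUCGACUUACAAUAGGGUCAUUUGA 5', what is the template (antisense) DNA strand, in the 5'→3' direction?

5'-ATATTTTCGACTATTACTCCCCGAGGACGTGATCAGCTGAATGTTATCCCAGTAAACT-3'

Written 5'→3' the mRNA is AGUUUACUGGGAUAACAUUCAGCUGAUCACGUCCUCGGGGAGUAAUAGUCGAAAAUAU, so the coding DNA strand is AGTTTACTGGGATAACATTCAGCTGATCACGTCCTCGGGGAGTAATAGTCGAAAATAT. The template is its reverse complement.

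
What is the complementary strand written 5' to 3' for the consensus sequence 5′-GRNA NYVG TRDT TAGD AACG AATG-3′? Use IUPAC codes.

Standard pairs A↔T, G↔C; ambiguity codes pair R↔Y, D↔H, V↔B, N↔N. Complement (CYNTNRBCAYHAATCHTTGCTTAC), then reverse for 5'→3'.

5′-CATTCGTTHCTAAHYACBRNTNYC-3′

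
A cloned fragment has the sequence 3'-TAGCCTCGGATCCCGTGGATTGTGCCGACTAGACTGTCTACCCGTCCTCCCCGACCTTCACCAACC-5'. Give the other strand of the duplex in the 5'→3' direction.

5'-ATCGGAGCCTAGGGCACCTAACACGGCTGATCTGACAGATGGGCAGGAGGGGCTGGAAGTGGTTGG-3'

The strand is given 3'→5', so its complement runs 5'→3' in the same left-to-right order: pair each base A↔T, G↔C.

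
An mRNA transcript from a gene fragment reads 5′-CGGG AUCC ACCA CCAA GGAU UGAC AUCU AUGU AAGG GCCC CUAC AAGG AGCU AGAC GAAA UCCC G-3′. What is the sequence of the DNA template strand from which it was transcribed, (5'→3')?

Replace U with T to get the coding DNA strand: CGGGATCCACCACCAAGGATTGACATCTATGTAAGGGCCCCTACAAGGAGCTAGACGAAATCCCG. The template strand is its reverse complement (complement GCCCTAGGTGGTGGTTCCTAACTGTAGATACATTCCCGGGGATGTTCCTCGATCTGCTTTAGGGC, then reverse).

5′-CGGGATTTCGTCTAGCTCCTTGTAGGGGCCCTTACATAGATGTCAATCCTTGGTGGTGGATCCCG-3′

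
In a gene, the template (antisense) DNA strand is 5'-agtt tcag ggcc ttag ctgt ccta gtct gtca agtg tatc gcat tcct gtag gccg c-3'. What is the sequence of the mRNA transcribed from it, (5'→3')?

The mRNA has the sequence of the coding strand (reverse complement of the template) with T→U. Reverse complement of AGTTTCAGGGCCTTAGCTGTCCTAGTCTGTCAAGTGTATCGCATTCCTGTAGGCCGC is GCGGCCTACAGGAATGCGATACACTTGACAGACTAGGACAGCTAAGGCCCTGAAACT; then T→U.

5'-GCGGCCUACAGGAAUGCGAUACACUUGACAGACUAGGACAGCUAAGGCCCUGAAACU-3'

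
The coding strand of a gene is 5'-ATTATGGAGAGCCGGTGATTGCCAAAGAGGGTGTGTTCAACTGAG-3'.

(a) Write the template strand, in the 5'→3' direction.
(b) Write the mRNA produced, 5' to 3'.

(a) 5'-CTCAGTTGAACACACCCTCTTTGGCAATCACCGGCTCTCCATAAT-3'
(b) 5'-AUUAUGGAGAGCCGGUGAUUGCCAAAGAGGGUGUGUUCAACUGAG-3'

(a) The template strand is the reverse complement of the coding strand: complement TAATACCTCTCGGCCACTAACGGTTTCTCCCACACAAGTTGACTC, then reverse.
(b) mRNA matches the coding strand with T→U.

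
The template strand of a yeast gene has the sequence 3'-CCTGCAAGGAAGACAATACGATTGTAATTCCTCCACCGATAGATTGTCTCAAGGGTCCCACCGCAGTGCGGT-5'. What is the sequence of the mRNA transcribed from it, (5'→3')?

5′-GGACGUUCCUUCUGUUAUGCUAACAUUAAGGAGGUGGCUAUCUAACAGAGUUCCCAGGGUGGCGUCACGCCA-3′

Reading the template 3'→5' as shown, RNA polymerase pairs each base (A→U, T→A, G↔C) to build mRNA 5'→3' directly.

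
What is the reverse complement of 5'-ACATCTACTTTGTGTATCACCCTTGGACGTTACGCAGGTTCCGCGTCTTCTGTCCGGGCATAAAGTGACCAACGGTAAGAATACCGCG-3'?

Complement each base (A↔T, G↔C): TGTAGATGAAACACATAGTGGGAACCTGCAATGCGTCCAAGGCGCAGAAGACAGGCCCGTATTTCACTGGTTGCCATTCTTATGGCGC. Then reverse.

5'-CGCGGTATTCTTACCGTTGGTCACTTTATGCCCGGACAGAAGACGCGGAACCTGCGTAACGTCCAAGGGTGATACACAAAGTAGATGT-3'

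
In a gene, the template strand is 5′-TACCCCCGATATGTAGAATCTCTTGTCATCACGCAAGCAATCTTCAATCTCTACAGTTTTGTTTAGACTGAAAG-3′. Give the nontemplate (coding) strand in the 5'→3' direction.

The coding strand is complementary and antiparallel to the template: take the complement (A↔T, G↔C) and reverse.

5′-CTTTCAGTCTAAACAAAACTGTAGAGATTGAAGATTGCTTGCGTGATGACAAGAGATTCTACATATCGGGGGTA-3′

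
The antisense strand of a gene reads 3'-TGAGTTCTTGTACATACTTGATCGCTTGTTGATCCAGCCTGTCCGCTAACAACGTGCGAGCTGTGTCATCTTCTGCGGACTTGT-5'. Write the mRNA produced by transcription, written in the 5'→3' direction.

Reading the template 3'→5' as shown, RNA polymerase pairs each base (A→U, T→A, G↔C) to build mRNA 5'→3' directly.

5'-ACUCAAGAACAUGUAUGAACUAGCGAACAACUAGGUCGGACAGGCGAUUGUUGCACGCUCGACACAGUAGAAGACGCCUGAACA-3'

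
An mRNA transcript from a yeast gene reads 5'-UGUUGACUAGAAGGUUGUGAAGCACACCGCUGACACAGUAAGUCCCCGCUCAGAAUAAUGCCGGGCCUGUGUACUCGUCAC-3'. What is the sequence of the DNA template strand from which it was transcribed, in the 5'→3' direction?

5'-GTGACGAGTACACAGGCCCGGCATTATTCTGAGCGGGGACTTACTGTGTCAGCGGTGTGCTTCACAACCTTCTAGTCAACA-3'

Replace U with T to get the coding DNA strand: TGTTGACTAGAAGGTTGTGAAGCACACCGCTGACACAGTAAGTCCCCGCTCAGAATAATGCCGGGCCTGTGTACTCGTCAC. The template strand is its reverse complement (complement ACAACTGATCTTCCAACACTTCGTGTGGCGACTGTGTCATTCAGGGGCGAGTCTTATTACGGCCCGGACACATGAGCAGTG, then reverse).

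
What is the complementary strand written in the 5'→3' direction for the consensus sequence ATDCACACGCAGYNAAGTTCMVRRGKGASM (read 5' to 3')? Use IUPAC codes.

5′-KSTCMCYYBKGAACTTNRCTGCGTGTGHAT-3′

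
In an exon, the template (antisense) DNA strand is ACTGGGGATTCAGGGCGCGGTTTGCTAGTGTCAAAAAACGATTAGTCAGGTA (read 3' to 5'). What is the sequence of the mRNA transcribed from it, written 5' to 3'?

Reading the template 3'→5' as shown, RNA polymerase pairs each base (A→U, T→A, G↔C) to build mRNA 5'→3' directly.

5′-UGACCCCUAAGUCCCGCGCCAAACGAUCACAGUUUUUUGCUAAUCAGUCCAU-3′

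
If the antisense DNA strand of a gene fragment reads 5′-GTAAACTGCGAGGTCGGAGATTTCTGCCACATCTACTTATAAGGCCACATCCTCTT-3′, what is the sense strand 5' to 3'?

5'-AAGAGGATGTGGCCTTATAAGTAGATGTGGCAGAAATCTCCGACCTCGCAGTTTAC-3'

The coding strand is complementary and antiparallel to the template: take the complement (A↔T, G↔C) and reverse.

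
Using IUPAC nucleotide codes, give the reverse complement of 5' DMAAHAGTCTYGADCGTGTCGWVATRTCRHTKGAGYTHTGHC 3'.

Standard pairs A↔T, G↔C; ambiguity codes pair R↔Y, M↔K, W↔W, D↔H, V↔B. Complement (HKTTDTCAGARCTHGCACAGCWBTAYAGYDAMCTCRADACDG), then reverse for 5'→3'.

5'-GDCADARCTCMADYGAYATBWCGACACGHTCRAGACTDTTKH-3'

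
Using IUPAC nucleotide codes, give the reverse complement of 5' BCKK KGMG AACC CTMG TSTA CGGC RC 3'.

5'-GYGCCGTASACKAGGGTTCKCMMMGV-3'

Standard pairs A↔T, G↔C; ambiguity codes pair R↔Y, M↔K, S↔S, B↔V. Complement (VGMMMCKCTTGGGAKCASATGCCGYG), then reverse for 5'→3'.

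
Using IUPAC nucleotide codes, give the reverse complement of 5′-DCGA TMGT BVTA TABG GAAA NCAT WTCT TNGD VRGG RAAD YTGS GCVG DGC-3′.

5'-GCHCBGCSCARHTTYCCYBHCNAAGAWATGNTTTCCVTATABVACKATCGH-3'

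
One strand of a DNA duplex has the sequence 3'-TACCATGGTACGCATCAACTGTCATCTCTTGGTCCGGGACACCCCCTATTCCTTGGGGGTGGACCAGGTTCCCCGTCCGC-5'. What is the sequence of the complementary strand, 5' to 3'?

The strand is given 3'→5', so its complement runs 5'→3' in the same left-to-right order: pair each base A↔T, G↔C.

5'-ATGGTACCATGCGTAGTTGACAGTAGAGAACCAGGCCCTGTGGGGGATAAGGAACCCCCACCTGGTCCAAGGGGCAGGCG-3'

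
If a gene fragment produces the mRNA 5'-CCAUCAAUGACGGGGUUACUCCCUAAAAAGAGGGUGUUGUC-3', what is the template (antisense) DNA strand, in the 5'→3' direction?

Replace U with T to get the coding DNA strand: CCATCAATGACGGGGTTACTCCCTAAAAAGAGGGTGTTGTC. The template strand is its reverse complement (complement GGTAGTTACTGCCCCAATGAGGGATTTTTCTCCCACAACAG, then reverse).

5'-GACAACACCCTCTTTTTAGGGAGTAACCCCGTCATTGATGG-3'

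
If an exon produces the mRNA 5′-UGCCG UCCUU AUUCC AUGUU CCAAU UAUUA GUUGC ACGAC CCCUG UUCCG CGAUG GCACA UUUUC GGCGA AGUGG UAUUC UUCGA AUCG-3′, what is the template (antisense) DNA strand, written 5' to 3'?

Replace U with T to get the coding DNA strand: TGCCGTCCTTATTCCATGTTCCAATTATTAGTTGCACGACCCCTGTTCCGCGATGGCACATTTTCGGCGAAGTGGTATTCTTCGAATCG. The template strand is its reverse complement (complement ACGGCAGGAATAAGGTACAAGGTTAATAATCAACGTGCTGGGGACAAGGCGCTACCGTGTAAAAGCCGCTTCACCATAAGAAGCTTAGC, then reverse).

5'-CGATTCGAAGAATACCACTTCGCCGAAAATGTGCCATCGCGGAACAGGGGTCGTGCAACTAATAATTGGAACATGGAATAAGGACGGCA-3'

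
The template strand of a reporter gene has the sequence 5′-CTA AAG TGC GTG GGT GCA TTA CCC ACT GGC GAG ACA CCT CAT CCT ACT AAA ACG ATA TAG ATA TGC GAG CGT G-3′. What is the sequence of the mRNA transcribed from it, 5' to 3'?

5'-CACGCUCGCAUAUCUAUAUCGUUUUAGUAGGAUGAGGUGUCUCGCCAGUGGGUAAUGCACCCACGCACUUUAG-3'

The mRNA has the sequence of the coding strand (reverse complement of the template) with T→U. Reverse complement of CTAAAGTGCGTGGGTGCATTACCCACTGGCGAGACACCTCATCCTACTAAAACGATATAGATATGCGAGCGTG is CACGCTCGCATATCTATATCGTTTTAGTAGGATGAGGTGTCTCGCCAGTGGGTAATGCACCCACGCACTTTAG; then T→U.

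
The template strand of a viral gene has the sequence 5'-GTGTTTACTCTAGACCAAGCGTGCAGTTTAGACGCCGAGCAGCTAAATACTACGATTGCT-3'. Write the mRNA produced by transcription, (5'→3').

The mRNA has the sequence of the coding strand (reverse complement of the template) with T→U. Reverse complement of GTGTTTACTCTAGACCAAGCGTGCAGTTTAGACGCCGAGCAGCTAAATACTACGATTGCT is AGCAATCGTAGTATTTAGCTGCTCGGCGTCTAAACTGCACGCTTGGTCTAGAGTAAACAC; then T→U.

5'-AGCAAUCGUAGUAUUUAGCUGCUCGGCGUCUAAACUGCACGCUUGGUCUAGAGUAAACAC-3'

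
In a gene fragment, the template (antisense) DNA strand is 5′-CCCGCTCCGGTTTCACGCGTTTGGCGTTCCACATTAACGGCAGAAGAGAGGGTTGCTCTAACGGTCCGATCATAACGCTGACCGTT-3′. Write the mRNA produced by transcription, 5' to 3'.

5'-AACGGUCAGCGUUAUGAUCGGACCGUUAGAGCAACCCUCUCUUCUGCCGUUAAUGUGGAACGCCAAACGCGUGAAACCGGAGCGGG-3'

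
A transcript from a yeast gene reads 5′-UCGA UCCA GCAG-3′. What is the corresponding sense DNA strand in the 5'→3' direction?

The coding DNA strand has the same 5'→3' sequence as the mRNA with U replaced by T.

5'-TCGATCCAGCAG-3'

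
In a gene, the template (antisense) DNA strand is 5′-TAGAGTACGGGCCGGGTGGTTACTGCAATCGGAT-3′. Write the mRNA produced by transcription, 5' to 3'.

The mRNA has the sequence of the coding strand (reverse complement of the template) with T→U. Reverse complement of TAGAGTACGGGCCGGGTGGTTACTGCAATCGGAT is ATCCGATTGCAGTAACCACCCGGCCCGTACTCTA; then T→U.

5'-AUCCGAUUGCAGUAACCACCCGGCCCGUACUCUA-3'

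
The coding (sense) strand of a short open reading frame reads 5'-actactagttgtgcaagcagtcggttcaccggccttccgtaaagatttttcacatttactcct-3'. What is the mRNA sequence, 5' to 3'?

The mRNA is synthesized from the template strand, so it matches the coding strand with T replaced by U.

5'-ACUACUAGUUGUGCAAGCAGUCGGUUCACCGGCCUUCCGUAAAGAUUUUUCACAUUUACUCCU-3'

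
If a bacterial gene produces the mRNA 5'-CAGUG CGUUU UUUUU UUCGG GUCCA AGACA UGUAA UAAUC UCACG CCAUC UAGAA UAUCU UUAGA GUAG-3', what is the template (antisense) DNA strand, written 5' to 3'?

Replace U with T to get the coding DNA strand: CAGTGCGTTTTTTTTTTCGGGTCCAAGACATGTAATAATCTCACGCCATCTAGAATATCTTTAGAGTAG. The template strand is its reverse complement (complement GTCACGCAAAAAAAAAAGCCCAGGTTCTGTACATTATTAGAGTGCGGTAGATCTTATAGAAATCTCATC, then reverse).

5'-CTACTCTAAAGATATTCTAGATGGCGTGAGATTATTACATGTCTTGGACCCGAAAAAAAAAACGCACTG-3'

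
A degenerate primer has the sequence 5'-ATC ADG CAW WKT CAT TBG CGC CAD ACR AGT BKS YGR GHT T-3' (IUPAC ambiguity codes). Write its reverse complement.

5'-AADCYCRSMVACTYGTHTGGCGCVAATGAMWWTGCHTGAT-3'

Standard pairs A↔T, G↔C; ambiguity codes pair R↔Y, K↔M, W↔W, S↔S, B↔V, D↔H. Complement (TAGTHCGTWWMAGTAAVCGCGGTHTGYTCAVMSRCYCDAA), then reverse for 5'→3'.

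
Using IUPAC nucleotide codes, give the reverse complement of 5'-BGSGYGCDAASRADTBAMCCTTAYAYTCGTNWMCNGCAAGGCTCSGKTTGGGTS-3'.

Standard pairs A↔T, G↔C; ambiguity codes pair R↔Y, M↔K, W↔W, S↔S, B↔V, D↔H, N↔N. Complement (VCSCRCGHTTSYTHAVTKGGAATRTRAGCANWKGNCGTTCCGAGSCMAACCCAS), then reverse for 5'→3'.

5'-SACCCAAMCSGAGCCTTGCNGKWNACGARTRTAAGGKTVAHTYSTTHGCRCSCV-3'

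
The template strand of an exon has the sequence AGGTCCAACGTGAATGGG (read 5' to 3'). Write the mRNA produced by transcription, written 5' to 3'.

The mRNA has the sequence of the coding strand (reverse complement of the template) with T→U. Reverse complement of AGGTCCAACGTGAATGGG is CCCATTCACGTTGGACCT; then T→U.

5'-CCCAUUCACGUUGGACCU-3'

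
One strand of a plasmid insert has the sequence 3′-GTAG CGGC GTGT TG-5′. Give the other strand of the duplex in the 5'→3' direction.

5'-CATCGCCGCACAAC-3'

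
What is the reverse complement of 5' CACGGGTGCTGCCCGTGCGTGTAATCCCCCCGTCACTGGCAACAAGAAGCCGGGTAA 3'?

5'-TTACCCGGCTTCTTGTTGCCAGTGACGGGGGGATTACACGCACGGGCAGCACCCGTG-3'

Complement each base (A↔T, G↔C): GTGCCCACGACGGGCACGCACATTAGGGGGGCAGTGACCGTTGTTCTTCGGCCCATT. Then reverse.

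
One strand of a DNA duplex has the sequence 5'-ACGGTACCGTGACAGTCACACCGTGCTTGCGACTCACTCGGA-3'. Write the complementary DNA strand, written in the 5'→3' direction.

Pairing A↔T and G↔C gives TGCCATGGCACTGTCAGTGTGGCACGAACGCTGAGTGAGCCT, running 3'→5'. Reverse for the 5'→3' convention.

5′-TCCGAGTGAGTCGCAAGCACGGTGTGACTGTCACGGTACCGT-3′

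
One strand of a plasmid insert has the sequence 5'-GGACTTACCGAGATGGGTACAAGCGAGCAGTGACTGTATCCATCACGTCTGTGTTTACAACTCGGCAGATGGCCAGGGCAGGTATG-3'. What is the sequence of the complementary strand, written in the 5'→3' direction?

Pairing A↔T and G↔C gives CCTGAATGGCTCTACCCATGTTCGCTCGTCACTGACATAGGTAGTGCAGACACAAATGTTGAGCCGTCTACCGGTCCCGTCCATAC, running 3'→5'. Reverse for the 5'→3' convention.

5'-CATACCTGCCCTGGCCATCTGCCGAGTTGTAAACACAGACGTGATGGATACAGTCACTGCTCGCTTGTACCCATCTCGGTAAGTCC-3'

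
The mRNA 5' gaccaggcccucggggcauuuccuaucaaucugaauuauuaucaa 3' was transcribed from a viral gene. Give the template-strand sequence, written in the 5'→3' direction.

5'-TTGATAATAATTCAGATTGATAGGAAATGCCCCGAGGGCCTGGTC-3'

Replace U with T to get the coding DNA strand: GACCAGGCCCTCGGGGCATTTCCTATCAATCTGAATTATTATCAA. The template strand is its reverse complement (complement CTGGTCCGGGAGCCCCGTAAAGGATAGTTAGACTTAATAATAGTT, then reverse).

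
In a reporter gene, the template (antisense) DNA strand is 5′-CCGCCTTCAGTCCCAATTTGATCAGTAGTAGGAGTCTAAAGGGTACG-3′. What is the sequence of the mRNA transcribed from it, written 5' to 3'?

5′-CGUACCCUUUAGACUCCUACUACUGAUCAAAUUGGGACUGAAGGCGG-3′

The mRNA has the sequence of the coding strand (reverse complement of the template) with T→U. Reverse complement of CCGCCTTCAGTCCCAATTTGATCAGTAGTAGGAGTCTAAAGGGTACG is CGTACCCTTTAGACTCCTACTACTGATCAAATTGGGACTGAAGGCGG; then T→U.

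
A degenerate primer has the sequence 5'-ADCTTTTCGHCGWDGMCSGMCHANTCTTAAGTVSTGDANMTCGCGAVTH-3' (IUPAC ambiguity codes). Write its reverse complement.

Standard pairs A↔T, G↔C; ambiguity codes pair M↔K, W↔W, S↔S, D↔H, V↔B, N↔N. Complement (THGAAAAGCDGCWHCKGSCKGDTNAGAATTCABSACHTNKAGCGCTBAD), then reverse for 5'→3'.

5'-DABTCGCGAKNTHCASBACTTAAGANTDGKCSGKCHWCGDCGAAAAGHT-3'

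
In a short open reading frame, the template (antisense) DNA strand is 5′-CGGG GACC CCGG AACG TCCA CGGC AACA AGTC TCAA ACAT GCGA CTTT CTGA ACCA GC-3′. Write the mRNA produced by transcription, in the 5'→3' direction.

5'-GCUGGUUCAGAAAGUCGCAUGUUUGAGACUUGUUGCCGUGGACGUUCCGGGGUCCCCG-3'

The mRNA has the sequence of the coding strand (reverse complement of the template) with T→U. Reverse complement of CGGGGACCCCGGAACGTCCACGGCAACAAGTCTCAAACATGCGACTTTCTGAACCAGC is GCTGGTTCAGAAAGTCGCATGTTTGAGACTTGTTGCCGTGGACGTTCCGGGGTCCCCG; then T→U.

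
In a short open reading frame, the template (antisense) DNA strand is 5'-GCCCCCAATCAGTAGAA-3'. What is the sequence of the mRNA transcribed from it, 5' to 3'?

5'-UUCUACUGAUUGGGGGC-3'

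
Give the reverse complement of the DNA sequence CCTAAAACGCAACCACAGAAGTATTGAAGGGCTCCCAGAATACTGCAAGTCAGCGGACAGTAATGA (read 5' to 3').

5'-TCATTACTGTCCGCTGACTTGCAGTATTCTGGGAGCCCTTCAATACTTCTGTGGTTGCGTTTTAGG-3'

Reading the sequence 3'→5' and pairing each base (A↔T, G↔C) gives the reverse complement directly.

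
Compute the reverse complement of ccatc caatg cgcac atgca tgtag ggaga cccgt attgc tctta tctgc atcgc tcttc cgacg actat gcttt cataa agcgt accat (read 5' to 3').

Complement each base (A↔T, G↔C): GGTAGGTTACGCGTGTACGTACATCCCTCTGGGCATAACGAGAATAGACGTAGCGAGAAGGCTGCTGATACGAAAGTATTTCGCATGGTA. Then reverse.

5'-ATGGTACGCTTTATGAAAGCATAGTCGTCGGAAGAGCGATGCAGATAAGAGCAATACGGGTCTCCCTACATGCATGTGCGCATTGGATGG-3'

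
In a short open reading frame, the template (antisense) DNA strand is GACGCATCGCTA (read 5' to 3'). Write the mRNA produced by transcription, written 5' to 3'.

RNA polymerase reads the template 3'→5' and synthesizes mRNA 5'→3' by base-pairing (A→U, T→A, G↔C). The complement of the template is CTGCGTAGCGAT; antiparallel, so 5'→3' the coding strand is TAGCGATGCGTC. Replace T with U for the mRNA.

5'-UAGCGAUGCGUC-3'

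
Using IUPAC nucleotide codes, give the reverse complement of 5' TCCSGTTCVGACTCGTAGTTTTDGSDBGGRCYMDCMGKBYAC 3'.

5'-GTRVMCKGHKRGYCCVHSCHAAAACTACGAGTCBGAACSGGA-3'

Standard pairs A↔T, G↔C; ambiguity codes pair R↔Y, M↔K, S↔S, B↔V, D↔H. Complement (AGGSCAAGBCTGAGCATCAAAAHCSHVCCYGRKHGKCMVRTG), then reverse for 5'→3'.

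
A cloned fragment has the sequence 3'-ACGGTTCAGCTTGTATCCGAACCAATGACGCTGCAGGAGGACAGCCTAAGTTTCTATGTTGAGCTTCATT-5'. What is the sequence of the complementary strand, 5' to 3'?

5'-TGCCAAGTCGAACATAGGCTTGGTTACTGCGACGTCCTCCTGTCGGATTCAAAGATACAACTCGAAGTAA-3'

The strand is given 3'→5', so its complement runs 5'→3' in the same left-to-right order: pair each base A↔T, G↔C.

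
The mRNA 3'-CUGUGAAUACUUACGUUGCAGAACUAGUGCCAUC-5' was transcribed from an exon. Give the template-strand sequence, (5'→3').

Written 5'→3' the mRNA is CUACCGUGAUCAAGACGUUGCAUUCAUAAGUGUC, so the coding DNA strand is CTACCGTGATCAAGACGTTGCATTCATAAGTGTC. The template is its reverse complement.

5'-GACACTTATGAATGCAACGTCTTGATCACGGTAG-3'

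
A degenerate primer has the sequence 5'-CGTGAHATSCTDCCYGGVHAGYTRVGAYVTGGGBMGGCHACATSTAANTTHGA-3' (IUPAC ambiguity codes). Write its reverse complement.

5'-TCDAANTTASATGTDGCCKVCCCABRTCBYARCTDBCCRGGHAGSATDTCACG-3'

Standard pairs A↔T, G↔C; ambiguity codes pair R↔Y, M↔K, S↔S, B↔V, D↔H, N↔N. Complement (GCACTDTASGAHGGRCCBDTCRAYBCTRBACCCVKCCGDTGTASATTNAADCT), then reverse for 5'→3'.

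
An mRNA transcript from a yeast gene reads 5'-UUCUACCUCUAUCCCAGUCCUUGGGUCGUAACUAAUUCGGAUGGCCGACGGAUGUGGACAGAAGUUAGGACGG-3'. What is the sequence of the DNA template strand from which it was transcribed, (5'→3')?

5′-CCGTCCTAACTTCTGTCCACATCCGTCGGCCATCCGAATTAGTTACGACCCAAGGACTGGGATAGAGGTAGAA-3′

Replace U with T to get the coding DNA strand: TTCTACCTCTATCCCAGTCCTTGGGTCGTAACTAATTCGGATGGCCGACGGATGTGGACAGAAGTTAGGACGG. The template strand is its reverse complement (complement AAGATGGAGATAGGGTCAGGAACCCAGCATTGATTAAGCCTACCGGCTGCCTACACCTGTCTTCAATCCTGCC, then reverse).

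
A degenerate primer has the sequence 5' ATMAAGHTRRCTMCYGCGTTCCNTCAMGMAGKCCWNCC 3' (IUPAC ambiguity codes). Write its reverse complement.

Standard pairs A↔T, G↔C; ambiguity codes pair R↔Y, M↔K, W↔W, H↔D, N↔N. Complement (TAKTTCDAYYGAKGRCGCAAGGNAGTKCKTCMGGWNGG), then reverse for 5'→3'.

5'-GGNWGGMCTKCKTGANGGAACGCRGKAGYYADCTTKAT-3'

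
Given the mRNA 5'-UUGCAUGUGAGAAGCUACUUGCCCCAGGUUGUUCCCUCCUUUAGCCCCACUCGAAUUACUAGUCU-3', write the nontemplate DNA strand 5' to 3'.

The coding DNA strand has the same 5'→3' sequence as the mRNA with U replaced by T.

5'-TTGCATGTGAGAAGCTACTTGCCCCAGGTTGTTCCCTCCTTTAGCCCCACTCGAATTACTAGTCT-3'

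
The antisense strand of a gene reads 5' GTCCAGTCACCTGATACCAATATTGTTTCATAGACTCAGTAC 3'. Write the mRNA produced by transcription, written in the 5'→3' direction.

5'-GUACUGAGUCUAUGAAACAAUAUUGGUAUCAGGUGACUGGAC-3'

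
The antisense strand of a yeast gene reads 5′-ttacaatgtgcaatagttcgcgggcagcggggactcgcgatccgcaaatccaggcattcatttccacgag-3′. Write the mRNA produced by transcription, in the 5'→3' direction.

5'-CUCGUGGAAAUGAAUGCCUGGAUUUGCGGAUCGCGAGUCCCCGCUGCCCGCGAACUAUUGCACAUUGUAA-3'

The mRNA has the sequence of the coding strand (reverse complement of the template) with T→U. Reverse complement of TTACAATGTGCAATAGTTCGCGGGCAGCGGGGACTCGCGATCCGCAAATCCAGGCATTCATTTCCACGAG is CTCGTGGAAATGAATGCCTGGATTTGCGGATCGCGAGTCCCCGCTGCCCGCGAACTATTGCACATTGTAA; then T→U.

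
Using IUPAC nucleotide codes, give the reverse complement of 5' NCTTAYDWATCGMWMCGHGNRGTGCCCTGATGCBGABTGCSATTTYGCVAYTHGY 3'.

5′-RCDARTBGCRAAATSGCAVTCVGCATCAGGGCACYNCDCGKWKCGATWHRTAAGN-3′

Standard pairs A↔T, G↔C; ambiguity codes pair R↔Y, M↔K, W↔W, S↔S, B↔V, D↔H, N↔N. Complement (NGAATRHWTAGCKWKGCDCNYCACGGGACTACGVCTVACGSTAAARCGBTRADCR), then reverse for 5'→3'.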